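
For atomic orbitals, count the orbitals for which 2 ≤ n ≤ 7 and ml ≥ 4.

10

Per-shell orbital counts meeting the constraint:
n=5 → 1; n=6 → 3; n=7 → 6.
Total orbitals: 1 + 3 + 6 = 10.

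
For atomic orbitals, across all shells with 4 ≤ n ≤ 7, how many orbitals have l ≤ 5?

Go shell by shell, enumerating (l, m_l) with l ≤ 5:
n=4 → 16; n=5 → 25; n=6 → 36; n=7 → 36.
Total orbitals: 16 + 25 + 36 + 36 = 113.

113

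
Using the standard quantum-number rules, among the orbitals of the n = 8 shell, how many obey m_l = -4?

4

For n = 8, l ranges over 0 … 7.
Contributions: l=4 → 1; l=5 → 1; l=6 → 1; l=7 → 1.
Total orbitals: 1 + 1 + 1 + 1 = 4.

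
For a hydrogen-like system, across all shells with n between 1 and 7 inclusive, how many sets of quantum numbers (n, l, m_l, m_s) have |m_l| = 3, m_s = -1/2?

Treat each shell separately and count matching orbitals:
n=4 → 2; n=5 → 4; n=6 → 6; n=7 → 8.
Orbitals: 2 + 4 + 6 + 8 = 20. With m_s fixed to -1/2 there is one state per orbital, so 20 states.

20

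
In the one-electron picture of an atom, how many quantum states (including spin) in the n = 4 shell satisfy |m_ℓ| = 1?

12

Go through ℓ = 0, …, 3 (the values permitted for n = 4).
Contributions: ℓ=1 → 2; ℓ=2 → 2; ℓ=3 → 2.
Orbitals: 2 + 2 + 2 = 6. Each orbital carries two spin states, so 6 × 2 = 12 states.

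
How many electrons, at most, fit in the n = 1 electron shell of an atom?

A shell holds 2n² electrons: 2 × 1² = 2 × 1 = 2.

2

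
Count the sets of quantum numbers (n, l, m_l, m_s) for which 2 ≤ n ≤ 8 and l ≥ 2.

350

Treat each shell separately and count matching orbitals:
n=3 → 5; n=4 → 12; n=5 → 21; n=6 → 32; n=7 → 45; n=8 → 60.
Orbitals: 5 + 12 + 21 + 32 + 45 + 60 = 175. Including both spin states (m_s = ±1/2) gives 2 × 175 = 350 states.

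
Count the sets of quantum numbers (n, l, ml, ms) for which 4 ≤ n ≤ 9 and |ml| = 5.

For each n in the range, tally the orbitals obeying |ml| = 5:
n=6 → 2; n=7 → 4; n=8 → 6; n=9 → 8.
Orbitals: 2 + 4 + 6 + 8 = 20. Including both spin states (ms = ±1/2) gives 2 × 20 = 40 states.

40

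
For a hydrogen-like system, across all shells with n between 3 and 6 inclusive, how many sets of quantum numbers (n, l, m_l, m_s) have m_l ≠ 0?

136

Go shell by shell, enumerating (l, m_l) with m_l ≠ 0:
n=3 → 6; n=4 → 12; n=5 → 20; n=6 → 30.
Orbitals: 6 + 12 + 20 + 30 = 68. Including both spin states (m_s = ±1/2) gives 2 × 68 = 136 states.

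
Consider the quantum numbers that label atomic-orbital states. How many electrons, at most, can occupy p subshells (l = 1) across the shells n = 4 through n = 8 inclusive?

A p subshell (l = 1) exists for every n ≥ 2, so shells n = 4, 5, 6, 7, 8 each contribute one — 5 subshells.
Since each p subshell holds 2(2·1+1) = 6 electrons, the total is 5 × 6 = 30.

30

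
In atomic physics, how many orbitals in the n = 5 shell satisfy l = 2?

With n = 5 the allowed l are 0, 1, …, 4.
The (l, m_l) pairs meeting l = 2 give: l=2 → 5.
Total orbitals: 5.

5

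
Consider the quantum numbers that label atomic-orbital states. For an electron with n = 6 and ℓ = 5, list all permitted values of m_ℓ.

-5, -4, -3, -2, -1, 0, 1, 2, 3, 4, 5

m_ℓ takes every integer from −ℓ to +ℓ. With ℓ = 5 that gives the 11 values -5, -4, -3, -2, -1, 0, 1, 2, 3, 4, 5.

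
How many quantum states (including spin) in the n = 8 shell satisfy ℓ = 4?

For n = 8, ℓ ranges over 0 … 7.
The (ℓ, m_ℓ) pairs meeting ℓ = 4 give: ℓ=4 → 9.
Orbitals: 9. Each orbital carries two spin states, so 9 × 2 = 18 states.

18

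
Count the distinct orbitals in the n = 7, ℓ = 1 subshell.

A subshell has 2ℓ+1 orbitals; with ℓ = 1, that's 3.

3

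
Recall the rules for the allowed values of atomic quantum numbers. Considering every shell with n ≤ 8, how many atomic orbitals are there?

204

Total orbitals = 1² + 2² + 3² + 4² + 5² + 6² + 7² + 8² = 204.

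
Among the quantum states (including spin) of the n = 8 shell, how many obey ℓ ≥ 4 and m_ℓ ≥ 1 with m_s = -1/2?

22

With n = 8 the allowed ℓ are 0, 1, …, 7.
The (ℓ, m_ℓ) pairs meeting ℓ ≥ 4 and m_ℓ ≥ 1 give: ℓ=4 → 4; ℓ=5 → 5; ℓ=6 → 6; ℓ=7 → 7.
Orbitals: 4 + 5 + 6 + 7 = 22. With m_s fixed to a single value there is one state per orbital, giving 22 states.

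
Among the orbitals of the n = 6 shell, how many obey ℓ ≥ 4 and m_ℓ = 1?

2

With n = 6 the allowed ℓ are 0, 1, …, 5.
Per ℓ-value: ℓ=4 → 1; ℓ=5 → 1.
Total orbitals: 1 + 1 = 2.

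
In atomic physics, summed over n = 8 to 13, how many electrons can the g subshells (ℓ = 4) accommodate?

108

A g subshell (ℓ = 4) exists for every n ≥ 5, so shells n = 8, 9, 10, 11, 12, 13 each contribute one — 6 subshells.
Since each g subshell holds 2(2·4+1) = 18 electrons, the total is 6 × 18 = 108.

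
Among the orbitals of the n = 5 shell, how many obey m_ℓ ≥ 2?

6

With n = 5 the allowed ℓ are 0, 1, …, 4.
Per ℓ-value: ℓ=2 → 1; ℓ=3 → 2; ℓ=4 → 3.
Total orbitals: 1 + 2 + 3 = 6.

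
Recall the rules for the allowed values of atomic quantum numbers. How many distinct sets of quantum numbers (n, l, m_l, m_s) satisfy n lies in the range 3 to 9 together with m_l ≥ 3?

112

Work shell by shell — for each n, count the (l, m_l) pairs that satisfy m_l ≥ 3:
n=4 → 1; n=5 → 3; n=6 → 6; n=7 → 10; n=8 → 15; n=9 → 21.
Orbitals: 1 + 3 + 6 + 10 + 15 + 21 = 56. Including both spin states (m_s = ±1/2) gives 2 × 56 = 112 states.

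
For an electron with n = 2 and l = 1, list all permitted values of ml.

ml takes every integer from −l to +l. With l = 1 that gives the 3 values -1, 0, 1.

-1, 0, 1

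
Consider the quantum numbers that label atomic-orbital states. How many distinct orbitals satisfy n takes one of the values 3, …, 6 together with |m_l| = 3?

12

Treat each shell separately and count matching orbitals:
n=4 → 2; n=5 → 4; n=6 → 6.
Total orbitals: 2 + 4 + 6 = 12.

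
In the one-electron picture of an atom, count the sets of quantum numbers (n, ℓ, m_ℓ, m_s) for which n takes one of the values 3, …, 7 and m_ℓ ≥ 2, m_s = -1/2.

For each n in the range, tally the orbitals obeying m_ℓ ≥ 2:
n=3 → 1; n=4 → 3; n=5 → 6; n=6 → 10; n=7 → 15.
Orbitals: 1 + 3 + 6 + 10 + 15 = 35. With m_s fixed to -1/2 there is one state per orbital, so 35 states.

35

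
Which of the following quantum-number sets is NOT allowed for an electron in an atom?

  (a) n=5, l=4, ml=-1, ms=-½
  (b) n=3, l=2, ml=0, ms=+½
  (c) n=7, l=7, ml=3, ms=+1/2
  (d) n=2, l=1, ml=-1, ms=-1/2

(c) has l = 7 ≥ n = 7, violating 0 ≤ l ≤ n−1.
The remaining sets (a), (b), (d) satisfy all four rules.

(c)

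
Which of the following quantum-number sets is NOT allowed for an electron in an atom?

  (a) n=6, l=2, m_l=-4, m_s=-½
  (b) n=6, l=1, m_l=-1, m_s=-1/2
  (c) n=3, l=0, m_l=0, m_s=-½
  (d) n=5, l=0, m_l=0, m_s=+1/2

(a)

(a) has |m_l| = 4 > l = 2, violating −l ≤ m_l ≤ l.
The remaining sets (b), (c), (d) satisfy all four rules.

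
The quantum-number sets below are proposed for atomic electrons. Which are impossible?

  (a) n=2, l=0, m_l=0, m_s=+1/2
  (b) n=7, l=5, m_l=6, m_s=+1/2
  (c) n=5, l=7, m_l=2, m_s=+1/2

(b) and (c)

(b) has |m_l| = 6 > l = 5, violating −l ≤ m_l ≤ l.
(c) has l = 7 ≥ n = 5, violating 0 ≤ l ≤ n−1.
The remaining set (a) satisfies all four rules.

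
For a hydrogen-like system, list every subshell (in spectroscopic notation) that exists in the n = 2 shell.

2s, 2p

For n = 2, ℓ runs from 0 to 1. In spectroscopic notation ℓ = 0,1,2,… ↔ s,p,d,f,g,h,i, so the subshells are 2s, 2p.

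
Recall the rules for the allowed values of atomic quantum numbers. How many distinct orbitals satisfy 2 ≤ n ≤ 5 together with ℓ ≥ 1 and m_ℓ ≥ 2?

10

Per-shell orbital counts meeting the constraint:
n=3 → 1; n=4 → 3; n=5 → 6.
Total orbitals: 1 + 3 + 6 = 10.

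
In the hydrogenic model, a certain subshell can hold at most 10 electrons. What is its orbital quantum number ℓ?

ℓ = 2 (d)

2(2ℓ+1) = 10 ⇒ 2ℓ+1 = 5 ⇒ ℓ = 2.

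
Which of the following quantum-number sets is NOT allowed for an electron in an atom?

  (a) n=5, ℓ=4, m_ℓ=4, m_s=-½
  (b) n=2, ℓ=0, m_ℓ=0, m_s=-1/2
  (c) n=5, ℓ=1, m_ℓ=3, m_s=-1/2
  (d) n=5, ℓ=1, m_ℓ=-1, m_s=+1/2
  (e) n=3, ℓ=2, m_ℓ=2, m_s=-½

(c) has |m_ℓ| = 3 > ℓ = 1, violating −ℓ ≤ m_ℓ ≤ ℓ.
The remaining sets (a), (b), (d), (e) satisfy all four rules.

(c)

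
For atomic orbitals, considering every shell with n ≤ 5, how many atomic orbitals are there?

55

Total orbitals = 1² + 2² + 3² + 4² + 5² = 55.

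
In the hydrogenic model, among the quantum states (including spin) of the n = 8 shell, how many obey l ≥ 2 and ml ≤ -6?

6

The n = 8 shell has l = 0 through 7; check each.
Contributions: l=6 → 1; l=7 → 2.
Orbitals: 1 + 2 = 3. Each orbital carries two spin states, so 3 × 2 = 6 states.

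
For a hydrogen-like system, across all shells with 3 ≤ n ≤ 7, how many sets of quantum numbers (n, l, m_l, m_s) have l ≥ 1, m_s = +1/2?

130

Per-shell orbital counts meeting the constraint:
n=3 → 8; n=4 → 15; n=5 → 24; n=6 → 35; n=7 → 48.
Orbitals: 8 + 15 + 24 + 35 + 48 = 130. With m_s fixed to +1/2 there is one state per orbital, so 130 states.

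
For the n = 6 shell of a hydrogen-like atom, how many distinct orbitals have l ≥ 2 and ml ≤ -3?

6

With n = 6 the allowed l are 0, 1, …, 5.
Per l-value: l=3 → 1; l=4 → 2; l=5 → 3.
Total orbitals: 1 + 2 + 3 = 6.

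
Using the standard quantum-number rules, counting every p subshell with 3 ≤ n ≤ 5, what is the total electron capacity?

A p subshell (ℓ = 1) exists for every n ≥ 2, so shells n = 3, 4, 5 each contribute one — 3 subshells.
Since each p subshell holds 2(2·1+1) = 6 electrons, the total is 3 × 6 = 18.

18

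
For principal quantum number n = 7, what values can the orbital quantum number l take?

l is an integer with 0 ≤ l ≤ n−1, so for n = 7: l = 0, 1, 2, 3, 4, 5, 6.

0, 1, 2, 3, 4, 5, 6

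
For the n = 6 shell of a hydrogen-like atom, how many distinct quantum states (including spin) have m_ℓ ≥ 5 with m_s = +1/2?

For n = 6, ℓ ranges over 0 … 5.
The (ℓ, m_ℓ) pairs meeting m_ℓ ≥ 5 give: ℓ=5 → 1.
Orbitals: 1. With m_s fixed to a single value there is one state per orbital, giving 1 state.

1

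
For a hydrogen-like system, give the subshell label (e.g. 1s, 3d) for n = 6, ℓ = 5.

ℓ = 5 corresponds to the letter 'h', so the subshell is 6h.

6h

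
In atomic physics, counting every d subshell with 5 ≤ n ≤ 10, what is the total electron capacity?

60

A d subshell (l = 2) exists for every n ≥ 3, so shells n = 5, 6, 7, 8, 9, 10 each contribute one — 6 subshells.
Since each d subshell holds 2(2·2+1) = 10 electrons, the total is 6 × 10 = 60.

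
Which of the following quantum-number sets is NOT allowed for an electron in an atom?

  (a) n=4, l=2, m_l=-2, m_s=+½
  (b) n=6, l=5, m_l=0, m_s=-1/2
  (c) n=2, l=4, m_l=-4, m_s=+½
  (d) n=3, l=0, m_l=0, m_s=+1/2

(c) has l = 4 ≥ n = 2, violating 0 ≤ l ≤ n−1.
The remaining sets (a), (b), (d) satisfy all four rules.

(c)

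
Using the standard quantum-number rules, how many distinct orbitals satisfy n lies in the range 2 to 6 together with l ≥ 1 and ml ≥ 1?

Treat each shell separately and count matching orbitals:
n=2 → 1; n=3 → 3; n=4 → 6; n=5 → 10; n=6 → 15.
Total orbitals: 1 + 3 + 6 + 10 + 15 = 35.

35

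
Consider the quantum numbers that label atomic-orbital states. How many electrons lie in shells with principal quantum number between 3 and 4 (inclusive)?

50

Shell n has n² orbitals: 3²=9 + 4²=16 = 25 orbitals.
Two spin states per orbital: 2 × 25 = 50 electrons.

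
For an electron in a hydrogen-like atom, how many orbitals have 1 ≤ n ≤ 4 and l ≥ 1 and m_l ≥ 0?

16

Go shell by shell, enumerating (l, m_l) with l ≥ 1 and m_l ≥ 0:
n=2 → 2; n=3 → 5; n=4 → 9.
Total orbitals: 2 + 5 + 9 = 16.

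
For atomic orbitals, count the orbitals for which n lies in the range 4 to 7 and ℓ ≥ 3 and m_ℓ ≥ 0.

50

Count contributing orbitals for each principal shell:
n=4 → 4; n=5 → 9; n=6 → 15; n=7 → 22.
Total orbitals: 4 + 9 + 15 + 22 = 50.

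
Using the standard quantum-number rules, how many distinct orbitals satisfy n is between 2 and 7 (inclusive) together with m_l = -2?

15

Go shell by shell, enumerating (l, m_l) with m_l = -2:
n=3 → 1; n=4 → 2; n=5 → 3; n=6 → 4; n=7 → 5.
Total orbitals: 1 + 2 + 3 + 4 + 5 = 15.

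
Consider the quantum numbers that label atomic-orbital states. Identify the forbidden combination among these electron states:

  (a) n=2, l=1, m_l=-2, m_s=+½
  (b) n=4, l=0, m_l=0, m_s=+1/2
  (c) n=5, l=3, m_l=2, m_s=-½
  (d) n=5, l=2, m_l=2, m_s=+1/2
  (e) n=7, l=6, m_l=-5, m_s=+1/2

(a) has |m_l| = 2 > l = 1, violating −l ≤ m_l ≤ l.
The remaining sets (b), (c), (d), (e) satisfy all four rules.

(a)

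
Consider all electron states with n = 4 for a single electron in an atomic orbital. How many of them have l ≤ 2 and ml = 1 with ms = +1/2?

Orbitals with l ≤ 2 and ml = 1, by l: l=1 → 1; l=2 → 1.
Orbitals: 1 + 1 = 2. With ms fixed to a single value there is one state per orbital, giving 2 states.

2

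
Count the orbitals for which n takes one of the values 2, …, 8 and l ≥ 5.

Per-shell orbital counts meeting the constraint:
n=6 → 11; n=7 → 24; n=8 → 39.
Total orbitals: 11 + 24 + 39 = 74.

74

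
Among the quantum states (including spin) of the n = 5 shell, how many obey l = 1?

For n = 5, l ranges over 0 … 4.
Orbitals with l = 1, by l: l=1 → 3.
Orbitals: 3. Each orbital carries two spin states, so 3 × 2 = 6 states.

6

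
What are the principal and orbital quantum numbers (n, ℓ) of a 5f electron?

n = 5, ℓ = 3

The leading integer gives n = 5; the letter 'f' means ℓ = 3.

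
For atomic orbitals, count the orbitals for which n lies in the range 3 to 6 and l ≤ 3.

57

Count contributing orbitals for each principal shell:
n=3 → 9; n=4 → 16; n=5 → 16; n=6 → 16.
Total orbitals: 9 + 16 + 16 + 16 = 57.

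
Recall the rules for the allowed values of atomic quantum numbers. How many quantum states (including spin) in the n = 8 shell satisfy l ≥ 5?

Per l-value: l=5 → 11; l=6 → 13; l=7 → 15.
Orbitals: 11 + 13 + 15 = 39. Each orbital carries two spin states, so 39 × 2 = 78 states.

78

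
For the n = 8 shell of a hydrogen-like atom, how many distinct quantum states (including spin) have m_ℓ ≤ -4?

20

Contributions: ℓ=4 → 1; ℓ=5 → 2; ℓ=6 → 3; ℓ=7 → 4.
Orbitals: 1 + 2 + 3 + 4 = 10. Each orbital carries two spin states, so 10 × 2 = 20 states.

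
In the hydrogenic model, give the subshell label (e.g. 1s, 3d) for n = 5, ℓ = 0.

ℓ = 0 corresponds to the letter 's', so the subshell is 5s.

5s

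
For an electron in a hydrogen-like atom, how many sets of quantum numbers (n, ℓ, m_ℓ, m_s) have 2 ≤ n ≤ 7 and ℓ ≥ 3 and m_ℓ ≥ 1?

Treat each shell separately and count matching orbitals:
n=4 → 3; n=5 → 7; n=6 → 12; n=7 → 18.
Orbitals: 3 + 7 + 12 + 18 = 40. Including both spin states (m_s = ±1/2) gives 2 × 40 = 80 states.

80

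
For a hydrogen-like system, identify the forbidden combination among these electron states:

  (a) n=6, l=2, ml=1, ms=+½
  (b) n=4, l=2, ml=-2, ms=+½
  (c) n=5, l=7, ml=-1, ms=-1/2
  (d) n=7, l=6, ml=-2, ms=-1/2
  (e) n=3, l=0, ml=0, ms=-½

(c)

(c) has l = 7 ≥ n = 5, violating 0 ≤ l ≤ n−1.
The remaining sets (a), (b), (d), (e) satisfy all four rules.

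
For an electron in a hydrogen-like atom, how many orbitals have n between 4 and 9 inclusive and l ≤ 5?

185

Treat each shell separately and count matching orbitals:
n=4 → 16; n=5 → 25; n=6 → 36; n=7 → 36; n=8 → 36; n=9 → 36.
Total orbitals: 16 + 25 + 36 + 36 + 36 + 36 = 185.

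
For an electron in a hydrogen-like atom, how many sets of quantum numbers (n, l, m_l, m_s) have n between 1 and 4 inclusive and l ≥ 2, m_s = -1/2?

Count contributing orbitals for each principal shell:
n=3 → 5; n=4 → 12.
Orbitals: 5 + 12 = 17. With m_s fixed to -1/2 there is one state per orbital, so 17 states.

17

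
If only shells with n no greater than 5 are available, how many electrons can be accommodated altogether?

110

Total orbitals = 1² + 2² + 3² + 4² + 5² = 55. Doubling for spin gives 110 electrons.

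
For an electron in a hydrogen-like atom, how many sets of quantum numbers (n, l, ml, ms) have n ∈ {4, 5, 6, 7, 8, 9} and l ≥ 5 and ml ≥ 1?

120

Go shell by shell, enumerating (l, ml) with l ≥ 5 and ml ≥ 1:
n=6 → 5; n=7 → 11; n=8 → 18; n=9 → 26.
Orbitals: 5 + 11 + 18 + 26 = 60. Including both spin states (ms = ±1/2) gives 2 × 60 = 120 states.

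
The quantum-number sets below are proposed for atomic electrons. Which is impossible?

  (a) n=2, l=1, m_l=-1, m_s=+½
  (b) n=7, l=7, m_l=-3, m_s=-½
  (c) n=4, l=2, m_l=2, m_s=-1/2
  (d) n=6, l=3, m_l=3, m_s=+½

(b) has l = 7 ≥ n = 7, violating 0 ≤ l ≤ n−1.
The remaining sets (a), (c), (d) satisfy all four rules.

(b)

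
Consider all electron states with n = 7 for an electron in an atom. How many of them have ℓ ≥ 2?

90

Go through ℓ = 0, …, 6 (the values permitted for n = 7).
Orbitals with ℓ ≥ 2, by ℓ: ℓ=2 → 5; ℓ=3 → 7; ℓ=4 → 9; ℓ=5 → 11; ℓ=6 → 13.
Orbitals: 5 + 7 + 9 + 11 + 13 = 45. Each orbital carries two spin states, so 45 × 2 = 90 states.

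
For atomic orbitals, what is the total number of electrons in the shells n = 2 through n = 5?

Shell n has n² orbitals: 2²=4 + 3²=9 + 4²=16 + 5²=25 = 54 orbitals.
Two spin states per orbital: 2 × 54 = 108 electrons.

108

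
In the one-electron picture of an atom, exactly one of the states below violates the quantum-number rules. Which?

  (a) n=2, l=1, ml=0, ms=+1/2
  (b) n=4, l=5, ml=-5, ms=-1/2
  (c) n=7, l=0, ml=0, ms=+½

(b)

(b) has l = 5 ≥ n = 4, violating 0 ≤ l ≤ n−1.
The remaining sets (a), (c) satisfy all four rules.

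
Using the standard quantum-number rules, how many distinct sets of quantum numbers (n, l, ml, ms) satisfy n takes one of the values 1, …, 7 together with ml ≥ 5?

8

For each n in the range, tally the orbitals obeying ml ≥ 5:
n=6 → 1; n=7 → 3.
Orbitals: 1 + 3 = 4. Including both spin states (ms = ±1/2) gives 2 × 4 = 8 states.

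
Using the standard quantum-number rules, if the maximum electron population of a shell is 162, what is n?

n = 9

2n² = 162 ⇒ n² = 81 ⇒ n = 9.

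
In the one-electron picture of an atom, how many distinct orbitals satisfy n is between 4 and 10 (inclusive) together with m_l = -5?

Work shell by shell — for each n, count the (l, m_l) pairs that satisfy m_l = -5:
n=6 → 1; n=7 → 2; n=8 → 3; n=9 → 4; n=10 → 5.
Total orbitals: 1 + 2 + 3 + 4 + 5 = 15.

15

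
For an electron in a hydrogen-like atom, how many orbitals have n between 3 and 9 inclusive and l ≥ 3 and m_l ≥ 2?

77

Per-shell orbital counts meeting the constraint:
n=4 → 2; n=5 → 5; n=6 → 9; n=7 → 14; n=8 → 20; n=9 → 27.
Total orbitals: 2 + 5 + 9 + 14 + 20 + 27 = 77.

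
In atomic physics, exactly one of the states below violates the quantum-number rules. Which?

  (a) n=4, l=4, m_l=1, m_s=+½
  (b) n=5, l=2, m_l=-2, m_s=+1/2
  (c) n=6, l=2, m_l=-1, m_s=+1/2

(a) has l = 4 ≥ n = 4, violating 0 ≤ l ≤ n−1.
The remaining sets (b), (c) satisfy all four rules.

(a)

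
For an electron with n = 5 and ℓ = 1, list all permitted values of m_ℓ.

m_ℓ takes every integer from −ℓ to +ℓ. With ℓ = 1 that gives the 3 values -1, 0, 1.

-1, 0, 1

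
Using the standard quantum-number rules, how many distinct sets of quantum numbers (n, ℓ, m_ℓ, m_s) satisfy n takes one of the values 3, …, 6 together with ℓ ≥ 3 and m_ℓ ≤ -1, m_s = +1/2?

Per-shell orbital counts meeting the constraint:
n=4 → 3; n=5 → 7; n=6 → 12.
Orbitals: 3 + 7 + 12 = 22. With m_s fixed to +1/2 there is one state per orbital, so 22 states.

22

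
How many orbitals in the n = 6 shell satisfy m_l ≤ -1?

15

For n = 6, l ranges over 0 … 5.
Per l-value: l=1 → 1; l=2 → 2; l=3 → 3; l=4 → 4; l=5 → 5.
Total orbitals: 1 + 2 + 3 + 4 + 5 = 15.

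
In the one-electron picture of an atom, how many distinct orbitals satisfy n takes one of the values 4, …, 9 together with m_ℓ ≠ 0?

Count contributing orbitals for each principal shell:
n=4 → 12; n=5 → 20; n=6 → 30; n=7 → 42; n=8 → 56; n=9 → 72.
Total orbitals: 12 + 20 + 30 + 42 + 56 + 72 = 232.

232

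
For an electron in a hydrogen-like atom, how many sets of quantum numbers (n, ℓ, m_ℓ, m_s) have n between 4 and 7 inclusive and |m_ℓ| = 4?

24

Per-shell orbital counts meeting the constraint:
n=5 → 2; n=6 → 4; n=7 → 6.
Orbitals: 2 + 4 + 6 = 12. Including both spin states (m_s = ±1/2) gives 2 × 12 = 24 states.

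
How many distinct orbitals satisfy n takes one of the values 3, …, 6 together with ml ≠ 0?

Work shell by shell — for each n, count the (l, ml) pairs that satisfy ml ≠ 0:
n=3 → 6; n=4 → 12; n=5 → 20; n=6 → 30.
Total orbitals: 6 + 12 + 20 + 30 = 68.

68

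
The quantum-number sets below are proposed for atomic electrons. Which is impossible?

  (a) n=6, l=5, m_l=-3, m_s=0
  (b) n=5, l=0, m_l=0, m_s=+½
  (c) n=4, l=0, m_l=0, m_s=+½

(a)

(a) has m_s = 0, but an electron's spin must be ±1/2.
The remaining sets (b), (c) satisfy all four rules.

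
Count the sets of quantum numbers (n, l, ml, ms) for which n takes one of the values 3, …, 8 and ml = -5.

12

Per-shell orbital counts meeting the constraint:
n=6 → 1; n=7 → 2; n=8 → 3.
Orbitals: 1 + 2 + 3 = 6. Including both spin states (ms = ±1/2) gives 2 × 6 = 12 states.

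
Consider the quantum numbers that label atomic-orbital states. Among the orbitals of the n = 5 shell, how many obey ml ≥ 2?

6

For n = 5, l ranges over 0 … 4.
Per l-value: l=2 → 1; l=3 → 2; l=4 → 3.
Total orbitals: 1 + 2 + 3 = 6.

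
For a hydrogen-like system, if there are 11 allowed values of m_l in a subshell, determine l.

m_l ranges over 2l+1 integers, so 2l+1 = 11 ⇒ l = 5.

l = 5 (h)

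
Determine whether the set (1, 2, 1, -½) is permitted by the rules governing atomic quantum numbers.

The orbital quantum number must satisfy 0 ≤ ℓ ≤ n−1. With n = 1 the allowed ℓ values are 0, so ℓ = 2 is out of range.

No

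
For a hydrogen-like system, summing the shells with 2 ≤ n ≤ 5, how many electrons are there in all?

Shell n has n² orbitals: 2²=4 + 3²=9 + 4²=16 + 5²=25 = 54 orbitals.
Two spin states per orbital: 2 × 54 = 108 electrons.

108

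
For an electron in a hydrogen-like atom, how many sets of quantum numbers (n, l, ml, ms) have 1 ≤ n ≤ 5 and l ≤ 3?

Work shell by shell — for each n, count the (l, ml) pairs that satisfy l ≤ 3:
n=1 → 1; n=2 → 4; n=3 → 9; n=4 → 16; n=5 → 16.
Orbitals: 1 + 4 + 9 + 16 + 16 = 46. Including both spin states (ms = ±1/2) gives 2 × 46 = 92 states.

92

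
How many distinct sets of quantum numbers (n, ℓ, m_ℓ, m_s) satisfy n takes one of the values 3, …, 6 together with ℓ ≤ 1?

32

Work shell by shell — for each n, count the (ℓ, m_ℓ) pairs that satisfy ℓ ≤ 1:
n=3 → 4; n=4 → 4; n=5 → 4; n=6 → 4.
Orbitals: 4 + 4 + 4 + 4 = 16. Including both spin states (m_s = ±1/2) gives 2 × 16 = 32 states.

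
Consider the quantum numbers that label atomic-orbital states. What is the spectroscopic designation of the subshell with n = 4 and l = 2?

4d

l = 2 corresponds to the letter 'd', so the subshell is 4d.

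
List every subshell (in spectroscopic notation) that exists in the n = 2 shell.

2s, 2p

For n = 2, l runs from 0 to 1. In spectroscopic notation l = 0,1,2,… ↔ s,p,d,f,g,h,i, so the subshells are 2s, 2p.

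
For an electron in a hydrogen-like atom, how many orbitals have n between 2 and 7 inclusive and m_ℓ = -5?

Treat each shell separately and count matching orbitals:
n=6 → 1; n=7 → 2.
Total orbitals: 1 + 2 = 3.

3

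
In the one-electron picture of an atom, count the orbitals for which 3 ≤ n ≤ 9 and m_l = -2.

Treat each shell separately and count matching orbitals:
n=3 → 1; n=4 → 2; n=5 → 3; n=6 → 4; n=7 → 5; n=8 → 6; n=9 → 7.
Total orbitals: 1 + 2 + 3 + 4 + 5 + 6 + 7 = 28.

28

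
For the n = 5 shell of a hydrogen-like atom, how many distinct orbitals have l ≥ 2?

21

With n = 5 the allowed l are 0, 1, …, 4.
Orbitals with l ≥ 2, by l: l=2 → 5; l=3 → 7; l=4 → 9.
Total orbitals: 5 + 7 + 9 = 21.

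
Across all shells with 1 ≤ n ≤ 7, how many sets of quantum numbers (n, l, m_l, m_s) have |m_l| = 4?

24

Count contributing orbitals for each principal shell:
n=5 → 2; n=6 → 4; n=7 → 6.
Orbitals: 2 + 4 + 6 = 12. Including both spin states (m_s = ±1/2) gives 2 × 12 = 24 states.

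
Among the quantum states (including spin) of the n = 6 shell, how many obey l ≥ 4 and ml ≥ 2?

14

Go through l = 0, …, 5 (the values permitted for n = 6).
Contributions: l=4 → 3; l=5 → 4.
Orbitals: 3 + 4 = 7. Each orbital carries two spin states, so 7 × 2 = 14 states.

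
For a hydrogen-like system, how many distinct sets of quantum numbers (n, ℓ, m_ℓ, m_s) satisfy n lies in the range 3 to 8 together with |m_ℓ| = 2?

Treat each shell separately and count matching orbitals:
n=3 → 2; n=4 → 4; n=5 → 6; n=6 → 8; n=7 → 10; n=8 → 12.
Orbitals: 2 + 4 + 6 + 8 + 10 + 12 = 42. Including both spin states (m_s = ±1/2) gives 2 × 42 = 84 states.

84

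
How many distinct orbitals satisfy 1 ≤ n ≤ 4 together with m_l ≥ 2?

Work shell by shell — for each n, count the (l, m_l) pairs that satisfy m_l ≥ 2:
n=3 → 1; n=4 → 3.
Total orbitals: 1 + 3 = 4.

4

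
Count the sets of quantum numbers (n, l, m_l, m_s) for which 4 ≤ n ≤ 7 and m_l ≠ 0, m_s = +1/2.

104

Go shell by shell, enumerating (l, m_l) with m_l ≠ 0:
n=4 → 12; n=5 → 20; n=6 → 30; n=7 → 42.
Orbitals: 12 + 20 + 30 + 42 = 104. With m_s fixed to +1/2 there is one state per orbital, so 104 states.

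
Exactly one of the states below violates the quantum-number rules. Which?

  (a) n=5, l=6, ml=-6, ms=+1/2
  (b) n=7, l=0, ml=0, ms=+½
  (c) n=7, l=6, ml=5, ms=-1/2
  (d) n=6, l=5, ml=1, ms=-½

(a) has l = 6 ≥ n = 5, violating 0 ≤ l ≤ n−1.
The remaining sets (b), (c), (d) satisfy all four rules.

(a)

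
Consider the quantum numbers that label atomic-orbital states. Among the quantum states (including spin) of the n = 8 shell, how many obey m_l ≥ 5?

With n = 8 the allowed l are 0, 1, …, 7.
Orbitals with m_l ≥ 5, by l: l=5 → 1; l=6 → 2; l=7 → 3.
Orbitals: 1 + 2 + 3 = 6. Each orbital carries two spin states, so 6 × 2 = 12 states.

12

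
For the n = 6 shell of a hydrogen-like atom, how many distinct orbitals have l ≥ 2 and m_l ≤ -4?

The n = 6 shell has l = 0 through 5; check each.
Orbitals with l ≥ 2 and m_l ≤ -4, by l: l=4 → 1; l=5 → 2.
Total orbitals: 1 + 2 = 3.

3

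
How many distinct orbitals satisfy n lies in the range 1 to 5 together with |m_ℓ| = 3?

6

Work shell by shell — for each n, count the (ℓ, m_ℓ) pairs that satisfy |m_ℓ| = 3:
n=4 → 2; n=5 → 4.
Total orbitals: 2 + 4 = 6.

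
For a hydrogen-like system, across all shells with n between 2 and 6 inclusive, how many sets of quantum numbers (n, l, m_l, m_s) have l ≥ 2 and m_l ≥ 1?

Work shell by shell — for each n, count the (l, m_l) pairs that satisfy l ≥ 2 and m_l ≥ 1:
n=3 → 2; n=4 → 5; n=5 → 9; n=6 → 14.
Orbitals: 2 + 5 + 9 + 14 = 30. Including both spin states (m_s = ±1/2) gives 2 × 30 = 60 states.

60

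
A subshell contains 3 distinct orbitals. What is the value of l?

l = 1 (p)

2l+1 = 3 gives l = 1.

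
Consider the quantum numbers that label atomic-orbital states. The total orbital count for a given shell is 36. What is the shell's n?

n² = 36 ⇒ n = 6.

n = 6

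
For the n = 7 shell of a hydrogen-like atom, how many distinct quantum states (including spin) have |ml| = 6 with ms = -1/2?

With n = 7 the allowed l are 0, 1, …, 6.
Per l-value: l=6 → 2.
Orbitals: 2. With ms fixed to a single value there is one state per orbital, giving 2 states.

2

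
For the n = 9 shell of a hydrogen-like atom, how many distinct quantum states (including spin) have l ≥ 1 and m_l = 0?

16

The n = 9 shell has l = 0 through 8; check each.
Contributions: l=1 → 1; l=2 → 1; l=3 → 1; l=4 → 1; l=5 → 1; l=6 → 1; l=7 → 1; l=8 → 1.
Orbitals: 1 + 1 + 1 + 1 + 1 + 1 + 1 + 1 = 8. Each orbital carries two spin states, so 8 × 2 = 16 states.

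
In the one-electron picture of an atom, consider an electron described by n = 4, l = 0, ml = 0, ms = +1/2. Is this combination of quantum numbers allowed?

Valid

n = 4 is a positive integer. l = 0 satisfies 0 ≤ l ≤ n−1 = 3. ml = 0 lies in the range −l … +l (here 0). ms = +1/2 is one of ±1/2.
All four constraints are satisfied.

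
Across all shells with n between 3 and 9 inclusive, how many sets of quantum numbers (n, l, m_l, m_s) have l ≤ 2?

126

For each n in the range, tally the orbitals obeying l ≤ 2:
n=3 → 9; n=4 → 9; n=5 → 9; n=6 → 9; n=7 → 9; n=8 → 9; n=9 → 9.
Orbitals: 9 + 9 + 9 + 9 + 9 + 9 + 9 = 63. Including both spin states (m_s = ±1/2) gives 2 × 63 = 126 states.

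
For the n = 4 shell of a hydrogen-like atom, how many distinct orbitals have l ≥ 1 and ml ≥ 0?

The n = 4 shell has l = 0 through 3; check each.
Per l-value: l=1 → 2; l=2 → 3; l=3 → 4.
Total orbitals: 2 + 3 + 4 = 9.

9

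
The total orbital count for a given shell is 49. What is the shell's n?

n = 7

n² = 49 ⇒ n = 7.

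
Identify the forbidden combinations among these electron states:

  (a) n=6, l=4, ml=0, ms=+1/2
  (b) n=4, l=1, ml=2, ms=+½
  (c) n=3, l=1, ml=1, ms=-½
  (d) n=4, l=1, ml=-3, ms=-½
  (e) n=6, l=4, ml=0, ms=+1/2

(b) and (d)

(b) has |ml| = 2 > l = 1, violating −l ≤ ml ≤ l.
(d) has |ml| = 3 > l = 1, violating −l ≤ ml ≤ l.
The remaining sets (a), (c), (e) satisfy all four rules.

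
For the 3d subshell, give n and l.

n = 3, l = 2

The leading integer gives n = 3; the letter 'd' means l = 2.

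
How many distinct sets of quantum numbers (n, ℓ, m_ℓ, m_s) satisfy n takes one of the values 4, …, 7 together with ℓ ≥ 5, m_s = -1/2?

35

Count contributing orbitals for each principal shell:
n=6 → 11; n=7 → 24.
Orbitals: 11 + 24 = 35. With m_s fixed to -1/2 there is one state per orbital, so 35 states.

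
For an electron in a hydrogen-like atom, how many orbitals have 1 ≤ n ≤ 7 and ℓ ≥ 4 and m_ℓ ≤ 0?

34

Go shell by shell, enumerating (ℓ, m_ℓ) with ℓ ≥ 4 and m_ℓ ≤ 0:
n=5 → 5; n=6 → 11; n=7 → 18.
Total orbitals: 5 + 11 + 18 = 34.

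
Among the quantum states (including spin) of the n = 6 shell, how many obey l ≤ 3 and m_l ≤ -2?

6

The n = 6 shell has l = 0 through 5; check each.
Per l-value: l=2 → 1; l=3 → 2.
Orbitals: 1 + 2 = 3. Each orbital carries two spin states, so 3 × 2 = 6 states.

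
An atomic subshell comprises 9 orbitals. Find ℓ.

ℓ = 4

2ℓ+1 = 9 gives ℓ = 4.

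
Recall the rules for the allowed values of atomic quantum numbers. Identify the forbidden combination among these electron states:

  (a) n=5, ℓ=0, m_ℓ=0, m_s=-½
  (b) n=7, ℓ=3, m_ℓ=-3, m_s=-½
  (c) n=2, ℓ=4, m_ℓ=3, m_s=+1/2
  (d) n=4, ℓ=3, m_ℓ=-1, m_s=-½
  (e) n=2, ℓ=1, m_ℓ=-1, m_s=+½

(c) has ℓ = 4 ≥ n = 2, violating 0 ≤ ℓ ≤ n−1.
The remaining sets (a), (b), (d), (e) satisfy all four rules.

(c)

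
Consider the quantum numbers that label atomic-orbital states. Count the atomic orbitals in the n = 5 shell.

25

The n = 5 shell contains n² = 5² = 25 orbitals.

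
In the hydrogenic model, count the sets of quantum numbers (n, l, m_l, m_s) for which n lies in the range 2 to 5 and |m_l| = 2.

24

Go shell by shell, enumerating (l, m_l) with |m_l| = 2:
n=3 → 2; n=4 → 4; n=5 → 6.
Orbitals: 2 + 4 + 6 = 12. Including both spin states (m_s = ±1/2) gives 2 × 12 = 24 states.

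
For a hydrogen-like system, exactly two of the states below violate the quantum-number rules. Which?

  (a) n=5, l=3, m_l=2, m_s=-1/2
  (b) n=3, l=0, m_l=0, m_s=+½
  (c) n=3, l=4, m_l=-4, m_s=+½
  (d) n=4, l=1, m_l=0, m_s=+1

(c) has l = 4 ≥ n = 3, violating 0 ≤ l ≤ n−1.
(d) has m_s = +1, but an electron's spin must be ±1/2.
The remaining sets (a), (b) satisfy all four rules.

(c) and (d)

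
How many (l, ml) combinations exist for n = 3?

9

The n = 3 shell contains n² = 3² = 9 orbitals.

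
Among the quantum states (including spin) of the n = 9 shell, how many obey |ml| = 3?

For n = 9, l ranges over 0 … 8.
The (l, ml) pairs meeting |ml| = 3 give: l=3 → 2; l=4 → 2; l=5 → 2; l=6 → 2; l=7 → 2; l=8 → 2.
Orbitals: 2 + 2 + 2 + 2 + 2 + 2 = 12. Each orbital carries two spin states, so 12 × 2 = 24 states.

24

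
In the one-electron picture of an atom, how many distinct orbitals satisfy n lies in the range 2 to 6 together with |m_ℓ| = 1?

30

Go shell by shell, enumerating (ℓ, m_ℓ) with |m_ℓ| = 1:
n=2 → 2; n=3 → 4; n=4 → 6; n=5 → 8; n=6 → 10.
Total orbitals: 2 + 4 + 6 + 8 + 10 = 30.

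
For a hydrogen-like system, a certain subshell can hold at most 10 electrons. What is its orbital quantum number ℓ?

ℓ = 2 (d)

2(2ℓ+1) = 10 ⇒ 2ℓ+1 = 5 ⇒ ℓ = 2.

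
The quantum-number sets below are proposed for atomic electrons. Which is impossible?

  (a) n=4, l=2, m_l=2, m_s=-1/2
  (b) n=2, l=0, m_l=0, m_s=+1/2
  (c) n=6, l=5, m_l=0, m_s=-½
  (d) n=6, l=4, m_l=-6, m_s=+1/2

(d)

(d) has |m_l| = 6 > l = 4, violating −l ≤ m_l ≤ l.
The remaining sets (a), (b), (c) satisfy all four rules.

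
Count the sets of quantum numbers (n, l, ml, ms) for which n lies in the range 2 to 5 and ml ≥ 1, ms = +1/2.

Work shell by shell — for each n, count the (l, ml) pairs that satisfy ml ≥ 1:
n=2 → 1; n=3 → 3; n=4 → 6; n=5 → 10.
Orbitals: 1 + 3 + 6 + 10 = 20. With ms fixed to +1/2 there is one state per orbital, so 20 states.

20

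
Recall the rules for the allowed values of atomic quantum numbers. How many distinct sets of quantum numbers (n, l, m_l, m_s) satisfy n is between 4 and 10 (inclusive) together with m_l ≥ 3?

Per-shell orbital counts meeting the constraint:
n=4 → 1; n=5 → 3; n=6 → 6; n=7 → 10; n=8 → 15; n=9 → 21; n=10 → 28.
Orbitals: 1 + 3 + 6 + 10 + 15 + 21 + 28 = 84. Including both spin states (m_s = ±1/2) gives 2 × 84 = 168 states.

168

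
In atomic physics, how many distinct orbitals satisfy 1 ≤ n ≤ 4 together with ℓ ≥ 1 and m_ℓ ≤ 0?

16

Go shell by shell, enumerating (ℓ, m_ℓ) with ℓ ≥ 1 and m_ℓ ≤ 0:
n=2 → 2; n=3 → 5; n=4 → 9.
Total orbitals: 2 + 5 + 9 = 16.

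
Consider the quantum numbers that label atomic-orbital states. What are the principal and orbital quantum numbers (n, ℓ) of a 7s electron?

n = 7, ℓ = 0

The leading integer gives n = 7; the letter 's' means ℓ = 0.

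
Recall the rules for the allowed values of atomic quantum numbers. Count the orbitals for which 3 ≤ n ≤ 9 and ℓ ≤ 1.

28

Work shell by shell — for each n, count the (ℓ, m_ℓ) pairs that satisfy ℓ ≤ 1:
n=3 → 4; n=4 → 4; n=5 → 4; n=6 → 4; n=7 → 4; n=8 → 4; n=9 → 4.
Total orbitals: 4 + 4 + 4 + 4 + 4 + 4 + 4 = 28.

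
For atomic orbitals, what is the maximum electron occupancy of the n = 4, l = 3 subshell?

14

A subshell with l = 3 has 2l+1 = 7 orbitals, each holding 2 electrons (spin ±1/2), so 7 × 2 = 14.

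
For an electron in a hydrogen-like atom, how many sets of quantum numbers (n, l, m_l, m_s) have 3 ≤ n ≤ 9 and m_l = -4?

Go shell by shell, enumerating (l, m_l) with m_l = -4:
n=5 → 1; n=6 → 2; n=7 → 3; n=8 → 4; n=9 → 5.
Orbitals: 1 + 2 + 3 + 4 + 5 = 15. Including both spin states (m_s = ±1/2) gives 2 × 15 = 30 states.

30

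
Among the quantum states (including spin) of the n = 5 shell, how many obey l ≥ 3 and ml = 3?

With n = 5 the allowed l are 0, 1, …, 4.
Per l-value: l=3 → 1; l=4 → 1.
Orbitals: 1 + 1 = 2. Each orbital carries two spin states, so 2 × 2 = 4 states.

4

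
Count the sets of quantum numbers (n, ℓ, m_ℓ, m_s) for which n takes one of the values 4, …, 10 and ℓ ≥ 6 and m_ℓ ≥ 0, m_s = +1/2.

80

Count contributing orbitals for each principal shell:
n=7 → 7; n=8 → 15; n=9 → 24; n=10 → 34.
Orbitals: 7 + 15 + 24 + 34 = 80. With m_s fixed to +1/2 there is one state per orbital, so 80 states.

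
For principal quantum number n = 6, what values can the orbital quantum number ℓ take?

0, 1, 2, 3, 4, 5

ℓ is an integer with 0 ≤ ℓ ≤ n−1, so for n = 6: ℓ = 0, 1, 2, 3, 4, 5.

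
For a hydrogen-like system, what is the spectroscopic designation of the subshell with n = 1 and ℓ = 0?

ℓ = 0 corresponds to the letter 's', so the subshell is 1s.

1s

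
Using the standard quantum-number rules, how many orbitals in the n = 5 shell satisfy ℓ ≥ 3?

Go through ℓ = 0, …, 4 (the values permitted for n = 5).
Orbitals with ℓ ≥ 3, by ℓ: ℓ=3 → 7; ℓ=4 → 9.
Total orbitals: 7 + 9 = 16.

16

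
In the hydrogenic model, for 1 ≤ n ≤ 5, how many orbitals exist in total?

55

Total orbitals = 1² + 2² + 3² + 4² + 5² = 55.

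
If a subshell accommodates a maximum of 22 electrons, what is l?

l = 5

2(2l+1) = 22 ⇒ 2l+1 = 11 ⇒ l = 5.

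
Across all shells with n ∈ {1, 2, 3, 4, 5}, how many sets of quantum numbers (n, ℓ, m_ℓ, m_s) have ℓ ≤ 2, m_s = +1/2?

32

Count contributing orbitals for each principal shell:
n=1 → 1; n=2 → 4; n=3 → 9; n=4 → 9; n=5 → 9.
Orbitals: 1 + 4 + 9 + 9 + 9 = 32. With m_s fixed to +1/2 there is one state per orbital, so 32 states.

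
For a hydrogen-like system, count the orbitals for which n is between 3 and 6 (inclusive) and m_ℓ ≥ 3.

Go shell by shell, enumerating (ℓ, m_ℓ) with m_ℓ ≥ 3:
n=4 → 1; n=5 → 3; n=6 → 6.
Total orbitals: 1 + 3 + 6 = 10.

10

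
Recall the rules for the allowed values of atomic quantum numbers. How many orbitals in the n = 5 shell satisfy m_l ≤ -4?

Go through l = 0, …, 4 (the values permitted for n = 5).
Per l-value: l=4 → 1.
Total orbitals: 1.

1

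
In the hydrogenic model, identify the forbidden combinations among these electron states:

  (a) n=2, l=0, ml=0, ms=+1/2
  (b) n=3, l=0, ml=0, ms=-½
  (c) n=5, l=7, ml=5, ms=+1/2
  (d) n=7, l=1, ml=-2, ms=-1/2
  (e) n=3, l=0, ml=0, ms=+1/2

(c) has l = 7 ≥ n = 5, violating 0 ≤ l ≤ n−1.
(d) has |ml| = 2 > l = 1, violating −l ≤ ml ≤ l.
The remaining sets (a), (b), (e) satisfy all four rules.

(c) and (d)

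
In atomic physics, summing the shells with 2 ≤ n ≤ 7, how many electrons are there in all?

278

Shell n has n² orbitals: 2²=4 + 3²=9 + 4²=16 + 5²=25 + 6²=36 + 7²=49 = 139 orbitals.
Two spin states per orbital: 2 × 139 = 278 electrons.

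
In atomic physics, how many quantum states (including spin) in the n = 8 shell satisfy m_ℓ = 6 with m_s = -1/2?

2

For n = 8, ℓ ranges over 0 … 7.
Contributions: ℓ=6 → 1; ℓ=7 → 1.
Orbitals: 1 + 1 = 2. With m_s fixed to a single value there is one state per orbital, giving 2 states.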